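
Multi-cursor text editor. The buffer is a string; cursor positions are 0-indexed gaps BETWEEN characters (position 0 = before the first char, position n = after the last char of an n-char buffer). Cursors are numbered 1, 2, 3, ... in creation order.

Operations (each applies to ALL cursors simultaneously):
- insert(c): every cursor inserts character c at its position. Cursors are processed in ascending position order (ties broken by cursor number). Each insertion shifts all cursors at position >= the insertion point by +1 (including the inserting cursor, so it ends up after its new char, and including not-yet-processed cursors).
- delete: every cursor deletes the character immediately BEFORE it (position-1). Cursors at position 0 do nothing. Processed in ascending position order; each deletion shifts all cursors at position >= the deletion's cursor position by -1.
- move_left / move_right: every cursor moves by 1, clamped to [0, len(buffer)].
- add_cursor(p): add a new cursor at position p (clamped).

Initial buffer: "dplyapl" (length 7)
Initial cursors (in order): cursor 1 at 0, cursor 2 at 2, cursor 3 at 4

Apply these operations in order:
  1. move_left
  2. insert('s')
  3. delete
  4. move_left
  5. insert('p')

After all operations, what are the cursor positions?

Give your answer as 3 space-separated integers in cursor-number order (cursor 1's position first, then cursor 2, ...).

After op 1 (move_left): buffer="dplyapl" (len 7), cursors c1@0 c2@1 c3@3, authorship .......
After op 2 (insert('s')): buffer="sdsplsyapl" (len 10), cursors c1@1 c2@3 c3@6, authorship 1.2..3....
After op 3 (delete): buffer="dplyapl" (len 7), cursors c1@0 c2@1 c3@3, authorship .......
After op 4 (move_left): buffer="dplyapl" (len 7), cursors c1@0 c2@0 c3@2, authorship .......
After op 5 (insert('p')): buffer="ppdpplyapl" (len 10), cursors c1@2 c2@2 c3@5, authorship 12..3.....

Answer: 2 2 5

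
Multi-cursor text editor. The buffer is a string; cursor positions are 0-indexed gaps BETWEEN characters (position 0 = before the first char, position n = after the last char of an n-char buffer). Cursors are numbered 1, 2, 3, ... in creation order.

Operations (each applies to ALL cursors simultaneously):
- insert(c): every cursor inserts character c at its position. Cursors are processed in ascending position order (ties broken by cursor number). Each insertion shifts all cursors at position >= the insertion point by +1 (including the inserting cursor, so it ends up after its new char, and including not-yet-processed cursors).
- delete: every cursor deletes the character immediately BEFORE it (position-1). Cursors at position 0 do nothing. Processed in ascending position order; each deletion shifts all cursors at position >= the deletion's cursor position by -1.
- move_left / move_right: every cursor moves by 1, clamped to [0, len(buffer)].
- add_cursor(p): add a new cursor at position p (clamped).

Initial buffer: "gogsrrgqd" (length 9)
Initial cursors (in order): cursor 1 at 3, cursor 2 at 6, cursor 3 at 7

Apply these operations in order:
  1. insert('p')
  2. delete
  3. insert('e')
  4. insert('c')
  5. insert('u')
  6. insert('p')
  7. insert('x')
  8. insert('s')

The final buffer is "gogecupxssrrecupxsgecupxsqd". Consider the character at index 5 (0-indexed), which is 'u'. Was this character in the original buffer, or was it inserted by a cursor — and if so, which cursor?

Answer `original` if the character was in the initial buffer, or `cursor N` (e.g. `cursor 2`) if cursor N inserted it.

Answer: cursor 1

Derivation:
After op 1 (insert('p')): buffer="gogpsrrpgpqd" (len 12), cursors c1@4 c2@8 c3@10, authorship ...1...2.3..
After op 2 (delete): buffer="gogsrrgqd" (len 9), cursors c1@3 c2@6 c3@7, authorship .........
After op 3 (insert('e')): buffer="gogesrregeqd" (len 12), cursors c1@4 c2@8 c3@10, authorship ...1...2.3..
After op 4 (insert('c')): buffer="gogecsrrecgecqd" (len 15), cursors c1@5 c2@10 c3@13, authorship ...11...22.33..
After op 5 (insert('u')): buffer="gogecusrrecugecuqd" (len 18), cursors c1@6 c2@12 c3@16, authorship ...111...222.333..
After op 6 (insert('p')): buffer="gogecupsrrecupgecupqd" (len 21), cursors c1@7 c2@14 c3@19, authorship ...1111...2222.3333..
After op 7 (insert('x')): buffer="gogecupxsrrecupxgecupxqd" (len 24), cursors c1@8 c2@16 c3@22, authorship ...11111...22222.33333..
After op 8 (insert('s')): buffer="gogecupxssrrecupxsgecupxsqd" (len 27), cursors c1@9 c2@18 c3@25, authorship ...111111...222222.333333..
Authorship (.=original, N=cursor N): . . . 1 1 1 1 1 1 . . . 2 2 2 2 2 2 . 3 3 3 3 3 3 . .
Index 5: author = 1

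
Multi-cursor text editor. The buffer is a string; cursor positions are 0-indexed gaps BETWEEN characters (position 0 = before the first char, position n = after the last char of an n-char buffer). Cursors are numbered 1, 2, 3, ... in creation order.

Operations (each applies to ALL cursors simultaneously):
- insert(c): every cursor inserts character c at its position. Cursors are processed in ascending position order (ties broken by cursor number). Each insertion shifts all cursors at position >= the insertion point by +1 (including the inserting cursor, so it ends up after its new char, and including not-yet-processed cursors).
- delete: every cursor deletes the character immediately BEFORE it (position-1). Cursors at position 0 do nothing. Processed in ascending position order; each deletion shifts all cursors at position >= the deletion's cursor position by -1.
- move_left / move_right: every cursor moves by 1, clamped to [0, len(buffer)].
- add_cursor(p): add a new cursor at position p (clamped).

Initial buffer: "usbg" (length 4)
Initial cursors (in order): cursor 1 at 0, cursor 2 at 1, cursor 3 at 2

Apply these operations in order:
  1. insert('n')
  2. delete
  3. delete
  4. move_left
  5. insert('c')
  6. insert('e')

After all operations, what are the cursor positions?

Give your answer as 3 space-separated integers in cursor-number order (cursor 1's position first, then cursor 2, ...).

After op 1 (insert('n')): buffer="nunsnbg" (len 7), cursors c1@1 c2@3 c3@5, authorship 1.2.3..
After op 2 (delete): buffer="usbg" (len 4), cursors c1@0 c2@1 c3@2, authorship ....
After op 3 (delete): buffer="bg" (len 2), cursors c1@0 c2@0 c3@0, authorship ..
After op 4 (move_left): buffer="bg" (len 2), cursors c1@0 c2@0 c3@0, authorship ..
After op 5 (insert('c')): buffer="cccbg" (len 5), cursors c1@3 c2@3 c3@3, authorship 123..
After op 6 (insert('e')): buffer="ccceeebg" (len 8), cursors c1@6 c2@6 c3@6, authorship 123123..

Answer: 6 6 6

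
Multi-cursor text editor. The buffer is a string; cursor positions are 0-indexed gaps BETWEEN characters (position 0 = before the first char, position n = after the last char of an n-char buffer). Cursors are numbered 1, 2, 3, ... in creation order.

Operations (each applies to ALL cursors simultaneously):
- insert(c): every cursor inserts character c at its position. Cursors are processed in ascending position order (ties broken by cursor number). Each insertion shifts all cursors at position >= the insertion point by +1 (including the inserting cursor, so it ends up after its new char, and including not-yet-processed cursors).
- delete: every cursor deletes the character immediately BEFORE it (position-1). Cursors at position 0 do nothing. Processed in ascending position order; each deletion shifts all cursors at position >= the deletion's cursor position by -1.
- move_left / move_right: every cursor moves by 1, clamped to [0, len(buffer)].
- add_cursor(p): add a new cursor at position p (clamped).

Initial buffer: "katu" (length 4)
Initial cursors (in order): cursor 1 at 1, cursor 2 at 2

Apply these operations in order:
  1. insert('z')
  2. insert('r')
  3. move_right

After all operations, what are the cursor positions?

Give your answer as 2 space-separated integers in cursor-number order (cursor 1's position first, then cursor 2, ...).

Answer: 4 7

Derivation:
After op 1 (insert('z')): buffer="kzaztu" (len 6), cursors c1@2 c2@4, authorship .1.2..
After op 2 (insert('r')): buffer="kzrazrtu" (len 8), cursors c1@3 c2@6, authorship .11.22..
After op 3 (move_right): buffer="kzrazrtu" (len 8), cursors c1@4 c2@7, authorship .11.22..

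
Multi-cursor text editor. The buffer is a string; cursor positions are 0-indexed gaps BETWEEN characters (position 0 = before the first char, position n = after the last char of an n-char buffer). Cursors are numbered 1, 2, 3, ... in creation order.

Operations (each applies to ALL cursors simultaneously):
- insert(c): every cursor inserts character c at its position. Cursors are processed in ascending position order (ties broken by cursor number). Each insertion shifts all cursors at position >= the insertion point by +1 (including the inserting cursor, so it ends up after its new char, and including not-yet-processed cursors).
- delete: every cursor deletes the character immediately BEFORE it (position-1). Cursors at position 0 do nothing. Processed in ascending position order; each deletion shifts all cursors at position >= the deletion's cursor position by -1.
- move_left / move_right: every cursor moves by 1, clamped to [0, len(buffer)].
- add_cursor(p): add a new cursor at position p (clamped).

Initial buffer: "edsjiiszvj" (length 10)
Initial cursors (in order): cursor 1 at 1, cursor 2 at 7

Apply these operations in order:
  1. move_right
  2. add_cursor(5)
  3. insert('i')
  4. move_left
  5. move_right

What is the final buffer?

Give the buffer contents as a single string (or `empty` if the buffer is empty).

After op 1 (move_right): buffer="edsjiiszvj" (len 10), cursors c1@2 c2@8, authorship ..........
After op 2 (add_cursor(5)): buffer="edsjiiszvj" (len 10), cursors c1@2 c3@5 c2@8, authorship ..........
After op 3 (insert('i')): buffer="edisjiiiszivj" (len 13), cursors c1@3 c3@7 c2@11, authorship ..1...3...2..
After op 4 (move_left): buffer="edisjiiiszivj" (len 13), cursors c1@2 c3@6 c2@10, authorship ..1...3...2..
After op 5 (move_right): buffer="edisjiiiszivj" (len 13), cursors c1@3 c3@7 c2@11, authorship ..1...3...2..

Answer: edisjiiiszivj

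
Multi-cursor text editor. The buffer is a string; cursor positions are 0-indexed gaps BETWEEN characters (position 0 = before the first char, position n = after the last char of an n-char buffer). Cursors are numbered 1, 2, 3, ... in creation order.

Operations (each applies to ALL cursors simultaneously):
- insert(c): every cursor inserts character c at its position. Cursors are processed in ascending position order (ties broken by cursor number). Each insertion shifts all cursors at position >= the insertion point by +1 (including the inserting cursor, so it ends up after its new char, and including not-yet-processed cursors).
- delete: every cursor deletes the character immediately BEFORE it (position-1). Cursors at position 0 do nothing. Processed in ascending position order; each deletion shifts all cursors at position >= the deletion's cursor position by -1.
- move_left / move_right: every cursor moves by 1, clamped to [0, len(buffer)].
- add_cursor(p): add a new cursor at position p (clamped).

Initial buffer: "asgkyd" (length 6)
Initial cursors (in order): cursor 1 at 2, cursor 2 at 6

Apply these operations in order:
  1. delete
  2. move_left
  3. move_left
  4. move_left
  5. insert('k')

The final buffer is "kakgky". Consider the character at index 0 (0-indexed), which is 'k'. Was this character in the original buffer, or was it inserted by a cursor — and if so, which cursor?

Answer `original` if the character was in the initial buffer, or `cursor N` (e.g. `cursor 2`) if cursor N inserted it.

Answer: cursor 1

Derivation:
After op 1 (delete): buffer="agky" (len 4), cursors c1@1 c2@4, authorship ....
After op 2 (move_left): buffer="agky" (len 4), cursors c1@0 c2@3, authorship ....
After op 3 (move_left): buffer="agky" (len 4), cursors c1@0 c2@2, authorship ....
After op 4 (move_left): buffer="agky" (len 4), cursors c1@0 c2@1, authorship ....
After op 5 (insert('k')): buffer="kakgky" (len 6), cursors c1@1 c2@3, authorship 1.2...
Authorship (.=original, N=cursor N): 1 . 2 . . .
Index 0: author = 1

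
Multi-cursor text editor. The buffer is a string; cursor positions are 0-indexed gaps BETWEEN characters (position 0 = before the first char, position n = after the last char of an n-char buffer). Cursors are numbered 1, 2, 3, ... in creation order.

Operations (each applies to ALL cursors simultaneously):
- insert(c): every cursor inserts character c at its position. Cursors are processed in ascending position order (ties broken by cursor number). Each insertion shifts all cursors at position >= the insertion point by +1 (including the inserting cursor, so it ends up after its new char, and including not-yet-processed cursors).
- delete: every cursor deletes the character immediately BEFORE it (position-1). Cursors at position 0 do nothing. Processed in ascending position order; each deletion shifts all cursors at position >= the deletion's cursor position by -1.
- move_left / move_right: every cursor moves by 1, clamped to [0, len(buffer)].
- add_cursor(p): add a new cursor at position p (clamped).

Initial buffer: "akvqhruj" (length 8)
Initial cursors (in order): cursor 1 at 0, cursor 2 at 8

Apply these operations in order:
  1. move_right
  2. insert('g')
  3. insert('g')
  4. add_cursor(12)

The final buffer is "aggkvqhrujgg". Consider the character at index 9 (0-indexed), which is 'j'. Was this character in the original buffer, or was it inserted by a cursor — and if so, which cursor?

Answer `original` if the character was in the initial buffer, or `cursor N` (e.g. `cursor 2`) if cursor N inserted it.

After op 1 (move_right): buffer="akvqhruj" (len 8), cursors c1@1 c2@8, authorship ........
After op 2 (insert('g')): buffer="agkvqhrujg" (len 10), cursors c1@2 c2@10, authorship .1.......2
After op 3 (insert('g')): buffer="aggkvqhrujgg" (len 12), cursors c1@3 c2@12, authorship .11.......22
After op 4 (add_cursor(12)): buffer="aggkvqhrujgg" (len 12), cursors c1@3 c2@12 c3@12, authorship .11.......22
Authorship (.=original, N=cursor N): . 1 1 . . . . . . . 2 2
Index 9: author = original

Answer: original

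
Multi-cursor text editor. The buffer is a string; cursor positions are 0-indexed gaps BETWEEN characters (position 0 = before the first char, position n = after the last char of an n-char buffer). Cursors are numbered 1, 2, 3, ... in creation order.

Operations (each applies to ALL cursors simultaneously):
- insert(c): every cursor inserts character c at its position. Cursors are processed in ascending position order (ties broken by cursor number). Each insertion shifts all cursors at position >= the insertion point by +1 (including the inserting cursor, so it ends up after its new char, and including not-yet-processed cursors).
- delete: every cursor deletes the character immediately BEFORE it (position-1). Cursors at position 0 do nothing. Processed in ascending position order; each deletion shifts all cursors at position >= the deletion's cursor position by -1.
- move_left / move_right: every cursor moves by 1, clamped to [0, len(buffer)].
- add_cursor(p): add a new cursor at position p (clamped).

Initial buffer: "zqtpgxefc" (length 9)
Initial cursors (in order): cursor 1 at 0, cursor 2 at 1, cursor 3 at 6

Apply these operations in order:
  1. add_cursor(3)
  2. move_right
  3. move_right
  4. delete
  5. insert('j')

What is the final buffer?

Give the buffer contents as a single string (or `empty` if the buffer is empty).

Answer: zjjpjxejc

Derivation:
After op 1 (add_cursor(3)): buffer="zqtpgxefc" (len 9), cursors c1@0 c2@1 c4@3 c3@6, authorship .........
After op 2 (move_right): buffer="zqtpgxefc" (len 9), cursors c1@1 c2@2 c4@4 c3@7, authorship .........
After op 3 (move_right): buffer="zqtpgxefc" (len 9), cursors c1@2 c2@3 c4@5 c3@8, authorship .........
After op 4 (delete): buffer="zpxec" (len 5), cursors c1@1 c2@1 c4@2 c3@4, authorship .....
After op 5 (insert('j')): buffer="zjjpjxejc" (len 9), cursors c1@3 c2@3 c4@5 c3@8, authorship .12.4..3.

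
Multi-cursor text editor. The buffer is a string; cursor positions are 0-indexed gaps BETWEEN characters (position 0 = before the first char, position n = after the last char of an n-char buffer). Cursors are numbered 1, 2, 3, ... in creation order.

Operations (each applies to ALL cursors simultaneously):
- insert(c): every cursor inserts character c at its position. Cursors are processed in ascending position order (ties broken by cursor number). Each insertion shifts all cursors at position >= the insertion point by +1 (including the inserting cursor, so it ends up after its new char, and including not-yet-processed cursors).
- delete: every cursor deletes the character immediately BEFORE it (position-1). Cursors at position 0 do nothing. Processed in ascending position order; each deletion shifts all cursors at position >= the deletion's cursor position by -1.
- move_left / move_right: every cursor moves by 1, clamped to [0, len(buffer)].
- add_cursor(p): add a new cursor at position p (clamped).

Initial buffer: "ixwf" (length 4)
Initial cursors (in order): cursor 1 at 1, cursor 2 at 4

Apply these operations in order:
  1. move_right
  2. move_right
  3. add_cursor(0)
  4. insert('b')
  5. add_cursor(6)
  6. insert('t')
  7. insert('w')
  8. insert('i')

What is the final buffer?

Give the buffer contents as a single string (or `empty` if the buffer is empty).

Answer: btwiixwbtwiftwibtwi

Derivation:
After op 1 (move_right): buffer="ixwf" (len 4), cursors c1@2 c2@4, authorship ....
After op 2 (move_right): buffer="ixwf" (len 4), cursors c1@3 c2@4, authorship ....
After op 3 (add_cursor(0)): buffer="ixwf" (len 4), cursors c3@0 c1@3 c2@4, authorship ....
After op 4 (insert('b')): buffer="bixwbfb" (len 7), cursors c3@1 c1@5 c2@7, authorship 3...1.2
After op 5 (add_cursor(6)): buffer="bixwbfb" (len 7), cursors c3@1 c1@5 c4@6 c2@7, authorship 3...1.2
After op 6 (insert('t')): buffer="btixwbtftbt" (len 11), cursors c3@2 c1@7 c4@9 c2@11, authorship 33...11.422
After op 7 (insert('w')): buffer="btwixwbtwftwbtw" (len 15), cursors c3@3 c1@9 c4@12 c2@15, authorship 333...111.44222
After op 8 (insert('i')): buffer="btwiixwbtwiftwibtwi" (len 19), cursors c3@4 c1@11 c4@15 c2@19, authorship 3333...1111.4442222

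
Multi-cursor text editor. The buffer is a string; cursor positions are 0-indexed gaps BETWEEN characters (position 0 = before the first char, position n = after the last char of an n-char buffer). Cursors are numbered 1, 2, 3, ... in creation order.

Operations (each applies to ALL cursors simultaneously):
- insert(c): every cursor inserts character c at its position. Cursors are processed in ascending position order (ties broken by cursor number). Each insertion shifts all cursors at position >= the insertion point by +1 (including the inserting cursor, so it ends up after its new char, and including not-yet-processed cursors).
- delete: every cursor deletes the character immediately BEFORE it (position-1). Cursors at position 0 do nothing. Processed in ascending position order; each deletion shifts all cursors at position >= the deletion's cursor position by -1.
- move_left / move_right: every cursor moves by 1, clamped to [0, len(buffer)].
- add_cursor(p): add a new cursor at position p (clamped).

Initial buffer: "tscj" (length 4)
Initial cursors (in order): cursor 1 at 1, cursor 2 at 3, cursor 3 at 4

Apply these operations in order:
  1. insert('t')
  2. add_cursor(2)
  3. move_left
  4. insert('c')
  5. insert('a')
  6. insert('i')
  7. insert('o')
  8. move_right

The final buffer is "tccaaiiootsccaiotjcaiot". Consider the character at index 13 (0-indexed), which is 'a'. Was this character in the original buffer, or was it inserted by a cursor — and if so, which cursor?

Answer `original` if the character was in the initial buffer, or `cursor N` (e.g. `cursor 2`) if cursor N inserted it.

After op 1 (insert('t')): buffer="ttsctjt" (len 7), cursors c1@2 c2@5 c3@7, authorship .1..2.3
After op 2 (add_cursor(2)): buffer="ttsctjt" (len 7), cursors c1@2 c4@2 c2@5 c3@7, authorship .1..2.3
After op 3 (move_left): buffer="ttsctjt" (len 7), cursors c1@1 c4@1 c2@4 c3@6, authorship .1..2.3
After op 4 (insert('c')): buffer="tcctscctjct" (len 11), cursors c1@3 c4@3 c2@7 c3@10, authorship .141..22.33
After op 5 (insert('a')): buffer="tccaatsccatjcat" (len 15), cursors c1@5 c4@5 c2@10 c3@14, authorship .14141..222.333
After op 6 (insert('i')): buffer="tccaaiitsccaitjcait" (len 19), cursors c1@7 c4@7 c2@13 c3@18, authorship .1414141..2222.3333
After op 7 (insert('o')): buffer="tccaaiiootsccaiotjcaiot" (len 23), cursors c1@9 c4@9 c2@16 c3@22, authorship .141414141..22222.33333
After op 8 (move_right): buffer="tccaaiiootsccaiotjcaiot" (len 23), cursors c1@10 c4@10 c2@17 c3@23, authorship .141414141..22222.33333
Authorship (.=original, N=cursor N): . 1 4 1 4 1 4 1 4 1 . . 2 2 2 2 2 . 3 3 3 3 3
Index 13: author = 2

Answer: cursor 2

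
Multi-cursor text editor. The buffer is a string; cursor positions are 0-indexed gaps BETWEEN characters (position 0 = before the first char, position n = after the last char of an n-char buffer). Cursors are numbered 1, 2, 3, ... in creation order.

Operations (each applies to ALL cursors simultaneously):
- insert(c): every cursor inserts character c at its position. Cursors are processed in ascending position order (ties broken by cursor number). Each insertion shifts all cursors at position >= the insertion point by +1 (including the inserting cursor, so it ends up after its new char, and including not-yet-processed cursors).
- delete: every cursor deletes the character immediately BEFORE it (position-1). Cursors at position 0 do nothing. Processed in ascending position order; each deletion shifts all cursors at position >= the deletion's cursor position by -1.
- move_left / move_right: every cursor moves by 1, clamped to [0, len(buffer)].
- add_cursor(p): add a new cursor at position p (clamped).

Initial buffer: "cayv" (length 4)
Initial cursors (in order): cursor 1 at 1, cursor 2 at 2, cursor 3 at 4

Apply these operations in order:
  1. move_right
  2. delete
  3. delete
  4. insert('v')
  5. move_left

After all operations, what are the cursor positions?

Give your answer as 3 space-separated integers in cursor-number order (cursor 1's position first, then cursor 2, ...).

After op 1 (move_right): buffer="cayv" (len 4), cursors c1@2 c2@3 c3@4, authorship ....
After op 2 (delete): buffer="c" (len 1), cursors c1@1 c2@1 c3@1, authorship .
After op 3 (delete): buffer="" (len 0), cursors c1@0 c2@0 c3@0, authorship 
After op 4 (insert('v')): buffer="vvv" (len 3), cursors c1@3 c2@3 c3@3, authorship 123
After op 5 (move_left): buffer="vvv" (len 3), cursors c1@2 c2@2 c3@2, authorship 123

Answer: 2 2 2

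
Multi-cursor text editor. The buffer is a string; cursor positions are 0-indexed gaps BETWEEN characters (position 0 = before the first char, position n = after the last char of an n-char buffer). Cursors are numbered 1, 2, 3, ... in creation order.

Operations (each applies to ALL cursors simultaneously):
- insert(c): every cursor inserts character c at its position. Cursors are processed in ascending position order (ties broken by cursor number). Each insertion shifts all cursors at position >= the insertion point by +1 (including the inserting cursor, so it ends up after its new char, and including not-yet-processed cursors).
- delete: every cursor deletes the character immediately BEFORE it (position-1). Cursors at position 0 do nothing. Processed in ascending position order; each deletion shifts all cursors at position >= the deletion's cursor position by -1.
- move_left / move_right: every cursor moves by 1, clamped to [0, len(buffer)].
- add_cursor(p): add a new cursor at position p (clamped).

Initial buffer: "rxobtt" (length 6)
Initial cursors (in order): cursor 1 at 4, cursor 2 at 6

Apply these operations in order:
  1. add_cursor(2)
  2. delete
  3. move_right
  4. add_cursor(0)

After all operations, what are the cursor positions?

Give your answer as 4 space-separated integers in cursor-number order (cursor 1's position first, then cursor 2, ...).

Answer: 3 3 2 0

Derivation:
After op 1 (add_cursor(2)): buffer="rxobtt" (len 6), cursors c3@2 c1@4 c2@6, authorship ......
After op 2 (delete): buffer="rot" (len 3), cursors c3@1 c1@2 c2@3, authorship ...
After op 3 (move_right): buffer="rot" (len 3), cursors c3@2 c1@3 c2@3, authorship ...
After op 4 (add_cursor(0)): buffer="rot" (len 3), cursors c4@0 c3@2 c1@3 c2@3, authorship ...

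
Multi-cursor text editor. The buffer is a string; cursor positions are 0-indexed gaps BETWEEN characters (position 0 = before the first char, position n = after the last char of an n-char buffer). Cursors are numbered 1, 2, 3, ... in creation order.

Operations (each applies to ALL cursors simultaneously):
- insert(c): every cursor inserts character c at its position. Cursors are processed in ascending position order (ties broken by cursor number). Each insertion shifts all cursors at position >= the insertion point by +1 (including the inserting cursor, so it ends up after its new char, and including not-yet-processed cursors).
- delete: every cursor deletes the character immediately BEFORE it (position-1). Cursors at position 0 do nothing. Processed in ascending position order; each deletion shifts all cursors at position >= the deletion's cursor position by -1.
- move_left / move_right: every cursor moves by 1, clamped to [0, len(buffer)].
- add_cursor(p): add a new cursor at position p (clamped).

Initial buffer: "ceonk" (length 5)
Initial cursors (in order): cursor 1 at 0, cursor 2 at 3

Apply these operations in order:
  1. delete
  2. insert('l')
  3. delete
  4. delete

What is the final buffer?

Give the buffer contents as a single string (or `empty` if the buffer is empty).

After op 1 (delete): buffer="cenk" (len 4), cursors c1@0 c2@2, authorship ....
After op 2 (insert('l')): buffer="lcelnk" (len 6), cursors c1@1 c2@4, authorship 1..2..
After op 3 (delete): buffer="cenk" (len 4), cursors c1@0 c2@2, authorship ....
After op 4 (delete): buffer="cnk" (len 3), cursors c1@0 c2@1, authorship ...

Answer: cnk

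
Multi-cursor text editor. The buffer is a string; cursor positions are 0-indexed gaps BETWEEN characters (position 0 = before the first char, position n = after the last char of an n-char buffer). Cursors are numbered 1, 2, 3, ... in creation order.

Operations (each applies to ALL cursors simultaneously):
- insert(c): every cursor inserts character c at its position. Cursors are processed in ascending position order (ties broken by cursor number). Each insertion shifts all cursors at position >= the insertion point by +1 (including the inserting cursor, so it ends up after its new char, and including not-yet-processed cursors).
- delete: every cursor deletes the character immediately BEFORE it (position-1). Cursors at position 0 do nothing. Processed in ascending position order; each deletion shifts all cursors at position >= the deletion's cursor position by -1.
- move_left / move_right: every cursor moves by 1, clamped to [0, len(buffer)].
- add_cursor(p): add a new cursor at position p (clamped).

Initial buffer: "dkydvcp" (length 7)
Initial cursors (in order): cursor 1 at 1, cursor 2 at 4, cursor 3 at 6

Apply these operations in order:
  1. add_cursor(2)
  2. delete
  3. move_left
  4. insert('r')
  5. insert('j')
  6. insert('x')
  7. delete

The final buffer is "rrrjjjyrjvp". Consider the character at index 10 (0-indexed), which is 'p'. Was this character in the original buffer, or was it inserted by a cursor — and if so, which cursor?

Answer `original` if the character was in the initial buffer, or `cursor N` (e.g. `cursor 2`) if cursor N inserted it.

After op 1 (add_cursor(2)): buffer="dkydvcp" (len 7), cursors c1@1 c4@2 c2@4 c3@6, authorship .......
After op 2 (delete): buffer="yvp" (len 3), cursors c1@0 c4@0 c2@1 c3@2, authorship ...
After op 3 (move_left): buffer="yvp" (len 3), cursors c1@0 c2@0 c4@0 c3@1, authorship ...
After op 4 (insert('r')): buffer="rrryrvp" (len 7), cursors c1@3 c2@3 c4@3 c3@5, authorship 124.3..
After op 5 (insert('j')): buffer="rrrjjjyrjvp" (len 11), cursors c1@6 c2@6 c4@6 c3@9, authorship 124124.33..
After op 6 (insert('x')): buffer="rrrjjjxxxyrjxvp" (len 15), cursors c1@9 c2@9 c4@9 c3@13, authorship 124124124.333..
After op 7 (delete): buffer="rrrjjjyrjvp" (len 11), cursors c1@6 c2@6 c4@6 c3@9, authorship 124124.33..
Authorship (.=original, N=cursor N): 1 2 4 1 2 4 . 3 3 . .
Index 10: author = original

Answer: original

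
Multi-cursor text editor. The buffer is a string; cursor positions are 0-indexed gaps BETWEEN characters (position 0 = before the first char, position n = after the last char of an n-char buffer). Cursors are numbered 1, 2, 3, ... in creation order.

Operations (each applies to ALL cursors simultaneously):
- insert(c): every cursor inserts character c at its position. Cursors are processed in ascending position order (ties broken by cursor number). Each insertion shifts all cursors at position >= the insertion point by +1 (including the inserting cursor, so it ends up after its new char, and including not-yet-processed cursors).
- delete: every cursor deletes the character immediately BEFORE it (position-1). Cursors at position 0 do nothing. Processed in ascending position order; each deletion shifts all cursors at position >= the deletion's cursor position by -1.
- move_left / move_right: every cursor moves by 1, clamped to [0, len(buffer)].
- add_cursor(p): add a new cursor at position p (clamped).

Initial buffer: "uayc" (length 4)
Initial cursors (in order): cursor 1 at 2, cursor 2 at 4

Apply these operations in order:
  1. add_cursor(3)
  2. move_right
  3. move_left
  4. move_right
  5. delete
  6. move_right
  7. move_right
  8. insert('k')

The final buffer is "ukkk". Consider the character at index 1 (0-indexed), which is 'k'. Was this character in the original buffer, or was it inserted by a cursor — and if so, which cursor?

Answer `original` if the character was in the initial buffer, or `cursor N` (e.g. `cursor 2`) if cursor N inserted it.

Answer: cursor 1

Derivation:
After op 1 (add_cursor(3)): buffer="uayc" (len 4), cursors c1@2 c3@3 c2@4, authorship ....
After op 2 (move_right): buffer="uayc" (len 4), cursors c1@3 c2@4 c3@4, authorship ....
After op 3 (move_left): buffer="uayc" (len 4), cursors c1@2 c2@3 c3@3, authorship ....
After op 4 (move_right): buffer="uayc" (len 4), cursors c1@3 c2@4 c3@4, authorship ....
After op 5 (delete): buffer="u" (len 1), cursors c1@1 c2@1 c3@1, authorship .
After op 6 (move_right): buffer="u" (len 1), cursors c1@1 c2@1 c3@1, authorship .
After op 7 (move_right): buffer="u" (len 1), cursors c1@1 c2@1 c3@1, authorship .
After op 8 (insert('k')): buffer="ukkk" (len 4), cursors c1@4 c2@4 c3@4, authorship .123
Authorship (.=original, N=cursor N): . 1 2 3
Index 1: author = 1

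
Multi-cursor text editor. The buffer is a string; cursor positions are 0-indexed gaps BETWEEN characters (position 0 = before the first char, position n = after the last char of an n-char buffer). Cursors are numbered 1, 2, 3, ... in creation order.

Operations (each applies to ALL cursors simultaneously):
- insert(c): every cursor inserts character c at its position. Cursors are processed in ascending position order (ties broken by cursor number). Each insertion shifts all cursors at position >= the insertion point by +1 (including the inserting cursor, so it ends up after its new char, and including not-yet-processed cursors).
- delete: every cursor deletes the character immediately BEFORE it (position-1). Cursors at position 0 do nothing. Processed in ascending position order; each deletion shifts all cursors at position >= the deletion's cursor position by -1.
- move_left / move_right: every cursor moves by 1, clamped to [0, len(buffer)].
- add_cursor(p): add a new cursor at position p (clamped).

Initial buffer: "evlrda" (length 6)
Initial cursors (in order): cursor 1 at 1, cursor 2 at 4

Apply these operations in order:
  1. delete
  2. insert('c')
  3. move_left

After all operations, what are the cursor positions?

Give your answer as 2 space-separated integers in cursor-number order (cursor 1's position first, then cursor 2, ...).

After op 1 (delete): buffer="vlda" (len 4), cursors c1@0 c2@2, authorship ....
After op 2 (insert('c')): buffer="cvlcda" (len 6), cursors c1@1 c2@4, authorship 1..2..
After op 3 (move_left): buffer="cvlcda" (len 6), cursors c1@0 c2@3, authorship 1..2..

Answer: 0 3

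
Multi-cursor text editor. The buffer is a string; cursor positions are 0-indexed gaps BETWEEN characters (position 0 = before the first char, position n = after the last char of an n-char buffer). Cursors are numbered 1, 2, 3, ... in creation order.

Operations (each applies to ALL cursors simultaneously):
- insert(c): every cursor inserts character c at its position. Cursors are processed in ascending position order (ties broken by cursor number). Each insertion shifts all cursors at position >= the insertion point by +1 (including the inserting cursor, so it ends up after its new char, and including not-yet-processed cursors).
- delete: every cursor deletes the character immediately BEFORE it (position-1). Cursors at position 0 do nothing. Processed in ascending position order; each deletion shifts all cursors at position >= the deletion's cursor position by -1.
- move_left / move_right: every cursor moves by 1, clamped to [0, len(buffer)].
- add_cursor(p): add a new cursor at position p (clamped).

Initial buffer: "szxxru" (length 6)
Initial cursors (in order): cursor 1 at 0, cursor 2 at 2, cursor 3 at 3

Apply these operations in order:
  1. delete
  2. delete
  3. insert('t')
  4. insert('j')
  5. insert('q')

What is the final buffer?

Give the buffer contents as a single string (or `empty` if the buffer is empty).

After op 1 (delete): buffer="sxru" (len 4), cursors c1@0 c2@1 c3@1, authorship ....
After op 2 (delete): buffer="xru" (len 3), cursors c1@0 c2@0 c3@0, authorship ...
After op 3 (insert('t')): buffer="tttxru" (len 6), cursors c1@3 c2@3 c3@3, authorship 123...
After op 4 (insert('j')): buffer="tttjjjxru" (len 9), cursors c1@6 c2@6 c3@6, authorship 123123...
After op 5 (insert('q')): buffer="tttjjjqqqxru" (len 12), cursors c1@9 c2@9 c3@9, authorship 123123123...

Answer: tttjjjqqqxru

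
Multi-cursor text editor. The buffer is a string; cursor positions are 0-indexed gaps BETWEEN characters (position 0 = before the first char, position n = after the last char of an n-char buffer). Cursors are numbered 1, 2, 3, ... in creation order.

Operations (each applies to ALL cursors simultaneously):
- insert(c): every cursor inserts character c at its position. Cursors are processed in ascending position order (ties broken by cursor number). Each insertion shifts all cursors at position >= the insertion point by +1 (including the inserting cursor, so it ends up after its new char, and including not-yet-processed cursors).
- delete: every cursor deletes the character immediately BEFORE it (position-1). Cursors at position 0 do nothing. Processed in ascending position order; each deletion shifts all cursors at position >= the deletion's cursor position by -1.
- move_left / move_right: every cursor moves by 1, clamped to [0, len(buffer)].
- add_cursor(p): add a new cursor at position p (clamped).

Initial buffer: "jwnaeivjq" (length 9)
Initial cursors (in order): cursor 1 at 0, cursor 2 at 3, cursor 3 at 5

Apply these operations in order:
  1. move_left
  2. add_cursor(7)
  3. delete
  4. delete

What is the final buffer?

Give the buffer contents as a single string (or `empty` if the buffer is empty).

Answer: ejq

Derivation:
After op 1 (move_left): buffer="jwnaeivjq" (len 9), cursors c1@0 c2@2 c3@4, authorship .........
After op 2 (add_cursor(7)): buffer="jwnaeivjq" (len 9), cursors c1@0 c2@2 c3@4 c4@7, authorship .........
After op 3 (delete): buffer="jneijq" (len 6), cursors c1@0 c2@1 c3@2 c4@4, authorship ......
After op 4 (delete): buffer="ejq" (len 3), cursors c1@0 c2@0 c3@0 c4@1, authorship ...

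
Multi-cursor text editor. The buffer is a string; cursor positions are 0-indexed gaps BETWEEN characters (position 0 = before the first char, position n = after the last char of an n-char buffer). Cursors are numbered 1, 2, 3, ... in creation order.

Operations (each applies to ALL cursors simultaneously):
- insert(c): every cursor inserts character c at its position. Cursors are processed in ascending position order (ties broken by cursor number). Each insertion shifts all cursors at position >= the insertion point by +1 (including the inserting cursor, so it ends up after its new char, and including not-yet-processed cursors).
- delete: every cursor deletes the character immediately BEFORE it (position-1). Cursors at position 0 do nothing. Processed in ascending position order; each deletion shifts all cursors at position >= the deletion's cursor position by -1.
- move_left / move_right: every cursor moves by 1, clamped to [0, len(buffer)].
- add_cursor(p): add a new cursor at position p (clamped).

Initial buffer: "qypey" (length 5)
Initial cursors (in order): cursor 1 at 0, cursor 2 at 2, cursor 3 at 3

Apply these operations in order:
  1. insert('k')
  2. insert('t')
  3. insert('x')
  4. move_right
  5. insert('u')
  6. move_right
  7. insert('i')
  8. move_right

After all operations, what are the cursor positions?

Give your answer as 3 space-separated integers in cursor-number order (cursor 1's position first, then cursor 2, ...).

After op 1 (insert('k')): buffer="kqykpkey" (len 8), cursors c1@1 c2@4 c3@6, authorship 1..2.3..
After op 2 (insert('t')): buffer="ktqyktpktey" (len 11), cursors c1@2 c2@6 c3@9, authorship 11..22.33..
After op 3 (insert('x')): buffer="ktxqyktxpktxey" (len 14), cursors c1@3 c2@8 c3@12, authorship 111..222.333..
After op 4 (move_right): buffer="ktxqyktxpktxey" (len 14), cursors c1@4 c2@9 c3@13, authorship 111..222.333..
After op 5 (insert('u')): buffer="ktxquyktxpuktxeuy" (len 17), cursors c1@5 c2@11 c3@16, authorship 111.1.222.2333.3.
After op 6 (move_right): buffer="ktxquyktxpuktxeuy" (len 17), cursors c1@6 c2@12 c3@17, authorship 111.1.222.2333.3.
After op 7 (insert('i')): buffer="ktxquyiktxpukitxeuyi" (len 20), cursors c1@7 c2@14 c3@20, authorship 111.1.1222.23233.3.3
After op 8 (move_right): buffer="ktxquyiktxpukitxeuyi" (len 20), cursors c1@8 c2@15 c3@20, authorship 111.1.1222.23233.3.3

Answer: 8 15 20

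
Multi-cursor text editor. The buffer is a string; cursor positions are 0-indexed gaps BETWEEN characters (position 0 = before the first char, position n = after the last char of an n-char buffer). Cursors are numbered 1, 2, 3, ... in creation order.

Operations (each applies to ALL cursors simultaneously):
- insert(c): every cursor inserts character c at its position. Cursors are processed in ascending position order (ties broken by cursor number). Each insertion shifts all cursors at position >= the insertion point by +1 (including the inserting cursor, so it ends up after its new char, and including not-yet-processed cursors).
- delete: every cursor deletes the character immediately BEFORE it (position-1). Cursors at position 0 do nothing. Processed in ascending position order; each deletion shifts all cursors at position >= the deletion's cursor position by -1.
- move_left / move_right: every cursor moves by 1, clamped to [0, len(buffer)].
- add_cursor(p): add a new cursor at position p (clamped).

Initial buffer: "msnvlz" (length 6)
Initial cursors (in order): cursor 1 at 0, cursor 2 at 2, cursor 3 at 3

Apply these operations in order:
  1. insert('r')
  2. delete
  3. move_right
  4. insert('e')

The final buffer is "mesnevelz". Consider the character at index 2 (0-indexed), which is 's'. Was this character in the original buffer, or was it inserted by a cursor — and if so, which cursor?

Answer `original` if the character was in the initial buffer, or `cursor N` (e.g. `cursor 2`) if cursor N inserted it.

Answer: original

Derivation:
After op 1 (insert('r')): buffer="rmsrnrvlz" (len 9), cursors c1@1 c2@4 c3@6, authorship 1..2.3...
After op 2 (delete): buffer="msnvlz" (len 6), cursors c1@0 c2@2 c3@3, authorship ......
After op 3 (move_right): buffer="msnvlz" (len 6), cursors c1@1 c2@3 c3@4, authorship ......
After op 4 (insert('e')): buffer="mesnevelz" (len 9), cursors c1@2 c2@5 c3@7, authorship .1..2.3..
Authorship (.=original, N=cursor N): . 1 . . 2 . 3 . .
Index 2: author = original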